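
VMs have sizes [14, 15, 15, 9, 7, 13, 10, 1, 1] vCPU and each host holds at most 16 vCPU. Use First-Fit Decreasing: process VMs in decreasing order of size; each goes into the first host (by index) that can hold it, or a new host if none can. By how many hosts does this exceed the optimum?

First-Fit Decreasing: [15,1] [15,1] [14] [13] [10] [9,7] → 6 hosts.
Total size 85 vCPU; any packing needs at least ⌈85/16⌉ = 6 hosts.
So 6 is already optimal.

0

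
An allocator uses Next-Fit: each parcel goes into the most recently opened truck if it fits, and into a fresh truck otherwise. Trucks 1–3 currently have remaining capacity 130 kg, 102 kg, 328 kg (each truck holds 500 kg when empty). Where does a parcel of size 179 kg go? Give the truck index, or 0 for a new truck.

Next-Fit only looks at truck 3, which has 328 kg free.
179 kg fits there.

3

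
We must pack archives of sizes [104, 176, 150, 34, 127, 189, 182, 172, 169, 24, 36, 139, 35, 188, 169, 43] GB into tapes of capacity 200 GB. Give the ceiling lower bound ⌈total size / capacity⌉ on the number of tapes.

Total size = 104 + 176 + 150 + 34 + 127 + 189 + 182 + 172 + 169 + 24 + 36 + 139 + 35 + 188 + 169 + 43 = 1937 GB.
⌈1937 / 200⌉ = 10.

10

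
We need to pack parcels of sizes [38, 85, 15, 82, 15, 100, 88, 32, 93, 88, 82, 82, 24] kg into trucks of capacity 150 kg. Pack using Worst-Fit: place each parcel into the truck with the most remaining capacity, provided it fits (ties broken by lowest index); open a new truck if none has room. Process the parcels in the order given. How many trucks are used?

truck 1: place 38 kg, 112 kg left
truck 1: place 85 kg, 27 kg left
truck 1: place 15 kg, 12 kg left
truck 2: place 82 kg, 68 kg left
truck 2: place 15 kg, 53 kg left
truck 3: place 100 kg, 50 kg left
truck 4: place 88 kg, 62 kg left
truck 4: place 32 kg, 30 kg left
truck 5: place 93 kg, 57 kg left
truck 6: place 88 kg, 62 kg left
truck 7: place 82 kg, 68 kg left
truck 8: place 82 kg, 68 kg left
truck 7: place 24 kg, 44 kg left

8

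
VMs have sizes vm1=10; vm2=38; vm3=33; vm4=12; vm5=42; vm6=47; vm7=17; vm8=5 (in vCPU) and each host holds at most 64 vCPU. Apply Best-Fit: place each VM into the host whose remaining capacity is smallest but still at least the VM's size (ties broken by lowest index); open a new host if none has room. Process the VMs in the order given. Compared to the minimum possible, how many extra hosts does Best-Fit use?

Best-Fit: [10,38,12] [33] [42,5] [47,17] → 4 hosts.
Total size 204 vCPU; any packing needs at least ⌈204/64⌉ = 4 hosts.
So 4 is already optimal.

0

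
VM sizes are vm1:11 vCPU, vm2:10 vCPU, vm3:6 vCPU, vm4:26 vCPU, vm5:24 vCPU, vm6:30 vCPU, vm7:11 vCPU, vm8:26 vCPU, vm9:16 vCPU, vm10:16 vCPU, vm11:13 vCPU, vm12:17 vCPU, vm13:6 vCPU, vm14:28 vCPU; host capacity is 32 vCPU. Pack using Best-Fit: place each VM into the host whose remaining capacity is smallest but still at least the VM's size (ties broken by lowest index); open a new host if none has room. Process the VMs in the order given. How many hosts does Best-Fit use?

9

host 1: place vm1 (11 vCPU), 21 vCPU left
host 1: place vm2 (10 vCPU), 11 vCPU left
host 1: place vm3 (6 vCPU), 5 vCPU left
host 2: place vm4 (26 vCPU), 6 vCPU left
host 3: place vm5 (24 vCPU), 8 vCPU left
host 4: place vm6 (30 vCPU), 2 vCPU left
host 5: place vm7 (11 vCPU), 21 vCPU left
host 6: place vm8 (26 vCPU), 6 vCPU left
host 5: place vm9 (16 vCPU), 5 vCPU left
host 7: place vm10 (16 vCPU), 16 vCPU left
host 7: place vm11 (13 vCPU), 3 vCPU left
host 8: place vm12 (17 vCPU), 15 vCPU left
host 2: place vm13 (6 vCPU), 0 vCPU left
host 9: place vm14 (28 vCPU), 4 vCPU left
Final hosts: [11,10,6] [26,6] [24] [30] [11,16] [26] [16,13] [17] [28].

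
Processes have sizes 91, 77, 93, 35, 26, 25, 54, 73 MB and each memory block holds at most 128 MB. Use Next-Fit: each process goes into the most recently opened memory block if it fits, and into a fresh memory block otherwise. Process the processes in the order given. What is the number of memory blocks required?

5 memory blocks

91 MB → memory block 1 (remaining 37 MB)
77 MB → memory block 2 (remaining 51 MB)
93 MB → memory block 3 (remaining 35 MB)
35 MB → memory block 3 (remaining 0 MB)
26 MB → memory block 4 (remaining 102 MB)
25 MB → memory block 4 (remaining 77 MB)
54 MB → memory block 4 (remaining 23 MB)
73 MB → memory block 5 (remaining 55 MB)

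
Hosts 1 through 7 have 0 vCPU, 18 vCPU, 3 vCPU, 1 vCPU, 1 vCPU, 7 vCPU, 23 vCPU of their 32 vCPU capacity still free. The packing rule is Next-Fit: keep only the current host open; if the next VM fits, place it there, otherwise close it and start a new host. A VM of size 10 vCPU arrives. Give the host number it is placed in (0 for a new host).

7

Next-Fit only looks at host 7, which has 23 vCPU free.
10 vCPU fits there.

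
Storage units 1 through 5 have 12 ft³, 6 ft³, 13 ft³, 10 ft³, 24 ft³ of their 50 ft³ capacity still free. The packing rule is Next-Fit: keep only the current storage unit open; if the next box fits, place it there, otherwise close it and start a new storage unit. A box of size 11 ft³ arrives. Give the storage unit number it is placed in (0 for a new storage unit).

Next-Fit only looks at storage unit 5, which has 24 ft³ free.
11 ft³ fits there.

5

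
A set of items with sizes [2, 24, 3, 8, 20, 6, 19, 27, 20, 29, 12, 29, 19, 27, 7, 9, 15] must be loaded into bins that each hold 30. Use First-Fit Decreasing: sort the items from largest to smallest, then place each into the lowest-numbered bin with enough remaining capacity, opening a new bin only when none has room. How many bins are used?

10 bins

Sorted descending: 29, 29, 27, 27, 24, 20, 20, 19, 19, 15, 12, 9, 8, 7, 6, 3, 2.
bin 1: place 29, 1 left
bin 2: place 29, 1 left
bin 3: place 27, 3 left
bin 4: place 27, 3 left
bin 5: place 24, 6 left
bin 6: place 20, 10 left
bin 7: place 20, 10 left
bin 8: place 19, 11 left
bin 9: place 19, 11 left
bin 10: place 15, 15 left
bin 10: place 12, 3 left
bin 6: place 9, 1 left
bin 7: place 8, 2 left
bin 8: place 7, 4 left
bin 5: place 6, 0 left
bin 3: place 3, 0 left
bin 4: place 2, 1 left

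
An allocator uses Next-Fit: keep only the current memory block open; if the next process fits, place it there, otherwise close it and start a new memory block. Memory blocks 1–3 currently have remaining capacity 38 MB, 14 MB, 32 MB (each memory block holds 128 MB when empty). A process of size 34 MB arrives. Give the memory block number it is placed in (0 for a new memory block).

Next-Fit only looks at memory block 3, which has 32 MB free.
34 MB does not fit, so a new memory block is opened.

0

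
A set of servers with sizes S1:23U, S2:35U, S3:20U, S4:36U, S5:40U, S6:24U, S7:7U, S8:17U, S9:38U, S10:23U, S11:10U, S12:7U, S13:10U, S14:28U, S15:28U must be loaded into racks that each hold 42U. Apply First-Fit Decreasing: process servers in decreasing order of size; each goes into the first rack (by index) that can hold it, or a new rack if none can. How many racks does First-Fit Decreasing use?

10 racks

Sorted descending: 40, 38, 36, 35, 28, 28, 24, 23, 23, 20, 17, 10, 10, 7, 7.
40U → rack 1 (remaining 2U)
38U → rack 2 (remaining 4U)
36U → rack 3 (remaining 6U)
35U → rack 4 (remaining 7U)
28U → rack 5 (remaining 14U)
28U → rack 6 (remaining 14U)
24U → rack 7 (remaining 18U)
23U → rack 8 (remaining 19U)
23U → rack 9 (remaining 19U)
20U → rack 10 (remaining 22U)
17U → rack 7 (remaining 1U)
10U → rack 5 (remaining 4U)
10U → rack 6 (remaining 4U)
7U → rack 4 (remaining 0U)
7U → rack 8 (remaining 12U)
Final racks: [40] [38] [36] [35,7] [28,10] [28,10] [24,17] [23,7] [23] [20].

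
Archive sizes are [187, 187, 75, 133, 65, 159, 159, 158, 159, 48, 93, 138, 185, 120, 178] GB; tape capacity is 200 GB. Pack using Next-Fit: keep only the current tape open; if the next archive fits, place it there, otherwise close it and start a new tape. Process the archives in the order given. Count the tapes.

187 GB → tape 1 (remaining 13 GB)
187 GB → tape 2 (remaining 13 GB)
75 GB → tape 3 (remaining 125 GB)
133 GB → tape 4 (remaining 67 GB)
65 GB → tape 4 (remaining 2 GB)
159 GB → tape 5 (remaining 41 GB)
159 GB → tape 6 (remaining 41 GB)
158 GB → tape 7 (remaining 42 GB)
159 GB → tape 8 (remaining 41 GB)
48 GB → tape 9 (remaining 152 GB)
93 GB → tape 9 (remaining 59 GB)
138 GB → tape 10 (remaining 62 GB)
185 GB → tape 11 (remaining 15 GB)
120 GB → tape 12 (remaining 80 GB)
178 GB → tape 13 (remaining 22 GB)

13 tapes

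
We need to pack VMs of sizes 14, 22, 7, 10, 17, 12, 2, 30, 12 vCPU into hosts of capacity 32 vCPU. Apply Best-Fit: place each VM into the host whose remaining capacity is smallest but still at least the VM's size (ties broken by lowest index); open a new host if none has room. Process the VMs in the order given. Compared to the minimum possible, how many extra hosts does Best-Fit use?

1

Best-Fit: [14,10] [22,7,2] [17,12] [30] [12] → 5 hosts.
Total size 126 vCPU; any packing needs at least ⌈126/32⌉ = 4 hosts.
An optimal packing achieves that bound: [30,2] [22,10] [17,14] [12,12,7] → 4 hosts.
Excess: 5 − 4 = 1.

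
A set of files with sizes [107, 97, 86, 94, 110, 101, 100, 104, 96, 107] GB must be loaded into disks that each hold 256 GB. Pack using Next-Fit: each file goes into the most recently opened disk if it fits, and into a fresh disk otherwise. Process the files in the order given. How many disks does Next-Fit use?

5

107 GB → disk 1 (remaining 149 GB)
97 GB → disk 1 (remaining 52 GB)
86 GB → disk 2 (remaining 170 GB)
94 GB → disk 2 (remaining 76 GB)
110 GB → disk 3 (remaining 146 GB)
101 GB → disk 3 (remaining 45 GB)
100 GB → disk 4 (remaining 156 GB)
104 GB → disk 4 (remaining 52 GB)
96 GB → disk 5 (remaining 160 GB)
107 GB → disk 5 (remaining 53 GB)
Final disks: [107,97] [86,94] [110,101] [100,104] [96,107].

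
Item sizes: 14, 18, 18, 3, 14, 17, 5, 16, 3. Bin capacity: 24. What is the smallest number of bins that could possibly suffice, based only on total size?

5

Total size = 14 + 18 + 18 + 3 + 14 + 17 + 5 + 16 + 3 = 108.
⌈108 / 24⌉ = 5.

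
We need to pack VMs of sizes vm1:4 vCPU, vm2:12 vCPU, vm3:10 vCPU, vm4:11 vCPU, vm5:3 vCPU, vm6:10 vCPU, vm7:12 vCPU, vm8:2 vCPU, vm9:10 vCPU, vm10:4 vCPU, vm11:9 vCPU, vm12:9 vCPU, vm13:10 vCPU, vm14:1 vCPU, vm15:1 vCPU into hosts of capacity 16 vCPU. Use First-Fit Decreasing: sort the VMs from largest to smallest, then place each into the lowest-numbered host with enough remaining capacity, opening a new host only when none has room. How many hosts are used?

Sorted descending: 12, 12, 11, 10, 10, 10, 10, 9, 9, 4, 4, 3, 2, 1, 1.
12 vCPU → host 1 (remaining 4 vCPU)
12 vCPU → host 2 (remaining 4 vCPU)
11 vCPU → host 3 (remaining 5 vCPU)
10 vCPU → host 4 (remaining 6 vCPU)
10 vCPU → host 5 (remaining 6 vCPU)
10 vCPU → host 6 (remaining 6 vCPU)
10 vCPU → host 7 (remaining 6 vCPU)
9 vCPU → host 8 (remaining 7 vCPU)
9 vCPU → host 9 (remaining 7 vCPU)
4 vCPU → host 1 (remaining 0 vCPU)
4 vCPU → host 2 (remaining 0 vCPU)
3 vCPU → host 3 (remaining 2 vCPU)
2 vCPU → host 3 (remaining 0 vCPU)
1 vCPU → host 4 (remaining 5 vCPU)
1 vCPU → host 4 (remaining 4 vCPU)

9 hosts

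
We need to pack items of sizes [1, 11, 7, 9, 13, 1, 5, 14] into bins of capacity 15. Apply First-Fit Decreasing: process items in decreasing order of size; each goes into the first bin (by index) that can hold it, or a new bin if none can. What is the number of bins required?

Sorted descending: 14, 13, 11, 9, 7, 5, 1, 1.
14 → bin 1 (remaining 1)
13 → bin 2 (remaining 2)
11 → bin 3 (remaining 4)
9 → bin 4 (remaining 6)
7 → bin 5 (remaining 8)
5 → bin 4 (remaining 1)
1 → bin 1 (remaining 0)
1 → bin 2 (remaining 1)
Final bins: [14,1] [13,1] [11] [9,5] [7].

5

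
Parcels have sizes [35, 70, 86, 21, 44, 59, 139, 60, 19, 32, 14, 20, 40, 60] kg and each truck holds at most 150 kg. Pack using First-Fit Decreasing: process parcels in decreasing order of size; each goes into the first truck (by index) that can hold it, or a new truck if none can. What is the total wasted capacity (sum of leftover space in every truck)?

Sorted descending: 139, 86, 70, 60, 60, 59, 44, 40, 35, 32, 21, 20, 19, 14.
truck 1: place 139 kg, 11 kg left
truck 2: place 86 kg, 64 kg left
truck 3: place 70 kg, 80 kg left
truck 2: place 60 kg, 4 kg left
truck 3: place 60 kg, 20 kg left
truck 4: place 59 kg, 91 kg left
truck 4: place 44 kg, 47 kg left
truck 4: place 40 kg, 7 kg left
truck 5: place 35 kg, 115 kg left
truck 5: place 32 kg, 83 kg left
truck 5: place 21 kg, 62 kg left
truck 3: place 20 kg, 0 kg left
truck 5: place 19 kg, 43 kg left
truck 5: place 14 kg, 29 kg left
5 trucks × 150 kg = 750 kg; used 699 kg; unused 51 kg.

51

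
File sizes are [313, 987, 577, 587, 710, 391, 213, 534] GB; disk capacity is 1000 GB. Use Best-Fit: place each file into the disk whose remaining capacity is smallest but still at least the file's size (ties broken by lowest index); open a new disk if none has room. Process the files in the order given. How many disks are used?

5

Put 313 GB in disk 1; 687 GB remain.
Put 987 GB in disk 2; 13 GB remain.
Put 577 GB in disk 1; 110 GB remain.
Put 587 GB in disk 3; 413 GB remain.
Put 710 GB in disk 4; 290 GB remain.
Put 391 GB in disk 3; 22 GB remain.
Put 213 GB in disk 4; 77 GB remain.
Put 534 GB in disk 5; 466 GB remain.
Final disks: [313,577] [987] [587,391] [710,213] [534].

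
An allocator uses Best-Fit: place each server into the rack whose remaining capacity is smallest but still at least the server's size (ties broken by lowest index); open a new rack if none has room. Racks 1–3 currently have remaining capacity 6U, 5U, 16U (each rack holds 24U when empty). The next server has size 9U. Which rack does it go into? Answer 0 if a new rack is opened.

Racks with room: rack 3 (16U).
Tightest fit is rack 3 with 16U free.

3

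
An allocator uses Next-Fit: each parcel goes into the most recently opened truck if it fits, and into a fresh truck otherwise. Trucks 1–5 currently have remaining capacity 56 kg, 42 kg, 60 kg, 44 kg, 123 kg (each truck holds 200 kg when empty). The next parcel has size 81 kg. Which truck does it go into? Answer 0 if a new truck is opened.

Next-Fit only looks at truck 5, which has 123 kg free.
81 kg fits there.

5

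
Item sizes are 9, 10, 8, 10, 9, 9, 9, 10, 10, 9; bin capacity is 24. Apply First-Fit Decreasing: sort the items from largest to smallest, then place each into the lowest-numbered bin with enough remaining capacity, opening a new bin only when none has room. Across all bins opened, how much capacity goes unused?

27

Sorted descending: 10, 10, 10, 10, 9, 9, 9, 9, 9, 8.
10 → bin 1 (remaining 14)
10 → bin 1 (remaining 4)
10 → bin 2 (remaining 14)
10 → bin 2 (remaining 4)
9 → bin 3 (remaining 15)
9 → bin 3 (remaining 6)
9 → bin 4 (remaining 15)
9 → bin 4 (remaining 6)
9 → bin 5 (remaining 15)
8 → bin 5 (remaining 7)
5 bins × 24 = 120; used 93; unused 27.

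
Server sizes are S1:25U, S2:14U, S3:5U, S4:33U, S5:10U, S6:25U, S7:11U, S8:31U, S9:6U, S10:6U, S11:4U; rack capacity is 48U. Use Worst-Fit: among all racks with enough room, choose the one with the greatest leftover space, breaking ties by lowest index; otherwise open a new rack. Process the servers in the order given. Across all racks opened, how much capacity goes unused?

rack 1: place S1 (25U), 23U left
rack 1: place S2 (14U), 9U left
rack 1: place S3 (5U), 4U left
rack 2: place S4 (33U), 15U left
rack 2: place S5 (10U), 5U left
rack 3: place S6 (25U), 23U left
rack 3: place S7 (11U), 12U left
rack 4: place S8 (31U), 17U left
rack 4: place S9 (6U), 11U left
rack 3: place S10 (6U), 6U left
rack 4: place S11 (4U), 7U left
4 racks × 48U = 192U; used 170U; unused 22U.

22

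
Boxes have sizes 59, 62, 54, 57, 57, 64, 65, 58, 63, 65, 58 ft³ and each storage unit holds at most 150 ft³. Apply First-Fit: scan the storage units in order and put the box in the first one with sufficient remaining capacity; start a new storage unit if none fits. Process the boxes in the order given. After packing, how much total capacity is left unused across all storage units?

238

59 ft³ → storage unit 1 (remaining 91 ft³)
62 ft³ → storage unit 1 (remaining 29 ft³)
54 ft³ → storage unit 2 (remaining 96 ft³)
57 ft³ → storage unit 2 (remaining 39 ft³)
57 ft³ → storage unit 3 (remaining 93 ft³)
64 ft³ → storage unit 3 (remaining 29 ft³)
65 ft³ → storage unit 4 (remaining 85 ft³)
58 ft³ → storage unit 4 (remaining 27 ft³)
63 ft³ → storage unit 5 (remaining 87 ft³)
65 ft³ → storage unit 5 (remaining 22 ft³)
58 ft³ → storage unit 6 (remaining 92 ft³)
6 storage units × 150 ft³ = 900 ft³; used 662 ft³; unused 238 ft³.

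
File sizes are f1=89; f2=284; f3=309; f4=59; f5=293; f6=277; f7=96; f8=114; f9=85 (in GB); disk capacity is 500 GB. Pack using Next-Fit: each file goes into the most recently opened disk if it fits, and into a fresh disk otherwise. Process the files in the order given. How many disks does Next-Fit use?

5

disk 1: place f1 (89 GB), 411 GB left
disk 1: place f2 (284 GB), 127 GB left
disk 2: place f3 (309 GB), 191 GB left
disk 2: place f4 (59 GB), 132 GB left
disk 3: place f5 (293 GB), 207 GB left
disk 4: place f6 (277 GB), 223 GB left
disk 4: place f7 (96 GB), 127 GB left
disk 4: place f8 (114 GB), 13 GB left
disk 5: place f9 (85 GB), 415 GB left
Final disks: [89,284] [309,59] [293] [277,96,114] [85].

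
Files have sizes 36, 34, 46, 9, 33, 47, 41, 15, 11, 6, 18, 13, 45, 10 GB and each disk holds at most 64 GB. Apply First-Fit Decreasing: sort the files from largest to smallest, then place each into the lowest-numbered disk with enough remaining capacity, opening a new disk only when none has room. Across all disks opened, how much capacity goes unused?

84

Sorted descending: 47, 46, 45, 41, 36, 34, 33, 18, 15, 13, 11, 10, 9, 6.
disk 1: place 47 GB, 17 GB left
disk 2: place 46 GB, 18 GB left
disk 3: place 45 GB, 19 GB left
disk 4: place 41 GB, 23 GB left
disk 5: place 36 GB, 28 GB left
disk 6: place 34 GB, 30 GB left
disk 7: place 33 GB, 31 GB left
disk 2: place 18 GB, 0 GB left
disk 1: place 15 GB, 2 GB left
disk 3: place 13 GB, 6 GB left
disk 4: place 11 GB, 12 GB left
disk 4: place 10 GB, 2 GB left
disk 5: place 9 GB, 19 GB left
disk 3: place 6 GB, 0 GB left
7 disks × 64 GB = 448 GB; used 364 GB; unused 84 GB.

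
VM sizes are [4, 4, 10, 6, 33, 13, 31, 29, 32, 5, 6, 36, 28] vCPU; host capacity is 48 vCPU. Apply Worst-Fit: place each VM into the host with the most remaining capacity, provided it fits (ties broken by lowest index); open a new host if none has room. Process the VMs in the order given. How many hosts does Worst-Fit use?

7

4 vCPU → host 1 (remaining 44 vCPU)
4 vCPU → host 1 (remaining 40 vCPU)
10 vCPU → host 1 (remaining 30 vCPU)
6 vCPU → host 1 (remaining 24 vCPU)
33 vCPU → host 2 (remaining 15 vCPU)
13 vCPU → host 1 (remaining 11 vCPU)
31 vCPU → host 3 (remaining 17 vCPU)
29 vCPU → host 4 (remaining 19 vCPU)
32 vCPU → host 5 (remaining 16 vCPU)
5 vCPU → host 4 (remaining 14 vCPU)
6 vCPU → host 3 (remaining 11 vCPU)
36 vCPU → host 6 (remaining 12 vCPU)
28 vCPU → host 7 (remaining 20 vCPU)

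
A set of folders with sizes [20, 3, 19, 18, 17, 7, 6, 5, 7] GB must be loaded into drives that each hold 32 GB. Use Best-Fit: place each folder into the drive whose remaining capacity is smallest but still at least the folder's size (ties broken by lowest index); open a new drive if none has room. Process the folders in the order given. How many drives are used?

4

Put 20 GB in drive 1; 12 GB remain.
Put 3 GB in drive 1; 9 GB remain.
Put 19 GB in drive 2; 13 GB remain.
Put 18 GB in drive 3; 14 GB remain.
Put 17 GB in drive 4; 15 GB remain.
Put 7 GB in drive 1; 2 GB remain.
Put 6 GB in drive 2; 7 GB remain.
Put 5 GB in drive 2; 2 GB remain.
Put 7 GB in drive 3; 7 GB remain.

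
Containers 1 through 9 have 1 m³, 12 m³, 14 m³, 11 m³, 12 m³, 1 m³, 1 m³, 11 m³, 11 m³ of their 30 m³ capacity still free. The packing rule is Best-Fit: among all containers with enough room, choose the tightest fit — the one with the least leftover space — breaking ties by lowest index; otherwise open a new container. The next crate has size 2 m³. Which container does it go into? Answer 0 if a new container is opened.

Containers with room: container 2 (12 m³), container 3 (14 m³), container 4 (11 m³), container 5 (12 m³), container 8 (11 m³), container 9 (11 m³).
Tightest fit is container 4 with 11 m³ free.

4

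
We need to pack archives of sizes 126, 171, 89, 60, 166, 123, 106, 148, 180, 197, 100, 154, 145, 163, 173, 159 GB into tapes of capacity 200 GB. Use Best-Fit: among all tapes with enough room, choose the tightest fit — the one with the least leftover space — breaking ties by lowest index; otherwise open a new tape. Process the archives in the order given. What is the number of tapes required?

126 GB → tape 1 (remaining 74 GB)
171 GB → tape 2 (remaining 29 GB)
89 GB → tape 3 (remaining 111 GB)
60 GB → tape 1 (remaining 14 GB)
166 GB → tape 4 (remaining 34 GB)
123 GB → tape 5 (remaining 77 GB)
106 GB → tape 3 (remaining 5 GB)
148 GB → tape 6 (remaining 52 GB)
180 GB → tape 7 (remaining 20 GB)
197 GB → tape 8 (remaining 3 GB)
100 GB → tape 9 (remaining 100 GB)
154 GB → tape 10 (remaining 46 GB)
145 GB → tape 11 (remaining 55 GB)
163 GB → tape 12 (remaining 37 GB)
173 GB → tape 13 (remaining 27 GB)
159 GB → tape 14 (remaining 41 GB)
Final tapes: [126,60] [171] [89,106] [166] [123] [148] [180] [197] [100] [154] [145] [163] [173] [159].

14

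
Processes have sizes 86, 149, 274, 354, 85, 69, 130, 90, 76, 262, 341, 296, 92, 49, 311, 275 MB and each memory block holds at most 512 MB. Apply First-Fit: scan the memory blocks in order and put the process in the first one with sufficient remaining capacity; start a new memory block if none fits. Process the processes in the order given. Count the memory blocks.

8 memory blocks

Put 86 MB in memory block 1; 426 MB remain.
Put 149 MB in memory block 1; 277 MB remain.
Put 274 MB in memory block 1; 3 MB remain.
Put 354 MB in memory block 2; 158 MB remain.
Put 85 MB in memory block 2; 73 MB remain.
Put 69 MB in memory block 2; 4 MB remain.
Put 130 MB in memory block 3; 382 MB remain.
Put 90 MB in memory block 3; 292 MB remain.
Put 76 MB in memory block 3; 216 MB remain.
Put 262 MB in memory block 4; 250 MB remain.
Put 341 MB in memory block 5; 171 MB remain.
Put 296 MB in memory block 6; 216 MB remain.
Put 92 MB in memory block 3; 124 MB remain.
Put 49 MB in memory block 3; 75 MB remain.
Put 311 MB in memory block 7; 201 MB remain.
Put 275 MB in memory block 8; 237 MB remain.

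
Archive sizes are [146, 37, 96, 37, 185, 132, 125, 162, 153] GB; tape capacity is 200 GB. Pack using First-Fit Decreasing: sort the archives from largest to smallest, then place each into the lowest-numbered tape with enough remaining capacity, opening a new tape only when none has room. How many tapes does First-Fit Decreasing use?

7

Sorted descending: 185, 162, 153, 146, 132, 125, 96, 37, 37.
185 GB → tape 1 (remaining 15 GB)
162 GB → tape 2 (remaining 38 GB)
153 GB → tape 3 (remaining 47 GB)
146 GB → tape 4 (remaining 54 GB)
132 GB → tape 5 (remaining 68 GB)
125 GB → tape 6 (remaining 75 GB)
96 GB → tape 7 (remaining 104 GB)
37 GB → tape 2 (remaining 1 GB)
37 GB → tape 3 (remaining 10 GB)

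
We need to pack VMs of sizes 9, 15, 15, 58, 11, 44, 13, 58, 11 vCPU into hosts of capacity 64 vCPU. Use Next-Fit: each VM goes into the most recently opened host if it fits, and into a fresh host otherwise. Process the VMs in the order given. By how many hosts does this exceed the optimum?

Next-Fit: [9,15,15] [58] [11,44] [13] [58] [11] → 6 hosts.
Total size 234 vCPU; any packing needs at least ⌈234/64⌉ = 4 hosts.
An optimal packing achieves that bound: [58] [58] [44,15] [15,13,11,11,9] → 4 hosts.
Excess: 6 − 4 = 2.

2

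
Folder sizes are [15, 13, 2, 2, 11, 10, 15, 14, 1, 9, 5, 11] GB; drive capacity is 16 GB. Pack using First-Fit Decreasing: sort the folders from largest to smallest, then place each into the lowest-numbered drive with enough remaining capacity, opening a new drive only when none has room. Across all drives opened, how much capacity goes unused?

Sorted descending: 15, 15, 14, 13, 11, 11, 10, 9, 5, 2, 2, 1.
15 GB → drive 1 (remaining 1 GB)
15 GB → drive 2 (remaining 1 GB)
14 GB → drive 3 (remaining 2 GB)
13 GB → drive 4 (remaining 3 GB)
11 GB → drive 5 (remaining 5 GB)
11 GB → drive 6 (remaining 5 GB)
10 GB → drive 7 (remaining 6 GB)
9 GB → drive 8 (remaining 7 GB)
5 GB → drive 5 (remaining 0 GB)
2 GB → drive 3 (remaining 0 GB)
2 GB → drive 4 (remaining 1 GB)
1 GB → drive 1 (remaining 0 GB)
8 drives × 16 GB = 128 GB; used 108 GB; unused 20 GB.

20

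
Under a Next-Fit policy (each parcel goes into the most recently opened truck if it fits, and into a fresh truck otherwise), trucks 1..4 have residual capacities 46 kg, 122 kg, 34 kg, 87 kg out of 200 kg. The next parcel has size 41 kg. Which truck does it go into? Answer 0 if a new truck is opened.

Next-Fit only looks at truck 4, which has 87 kg free.
41 kg fits there.

4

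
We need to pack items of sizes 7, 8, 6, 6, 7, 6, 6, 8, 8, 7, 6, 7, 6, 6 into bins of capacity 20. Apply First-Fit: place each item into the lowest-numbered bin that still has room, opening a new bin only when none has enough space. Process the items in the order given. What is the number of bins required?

bin 1: place 7, 13 left
bin 1: place 8, 5 left
bin 2: place 6, 14 left
bin 2: place 6, 8 left
bin 2: place 7, 1 left
bin 3: place 6, 14 left
bin 3: place 6, 8 left
bin 3: place 8, 0 left
bin 4: place 8, 12 left
bin 4: place 7, 5 left
bin 5: place 6, 14 left
bin 5: place 7, 7 left
bin 5: place 6, 1 left
bin 6: place 6, 14 left

6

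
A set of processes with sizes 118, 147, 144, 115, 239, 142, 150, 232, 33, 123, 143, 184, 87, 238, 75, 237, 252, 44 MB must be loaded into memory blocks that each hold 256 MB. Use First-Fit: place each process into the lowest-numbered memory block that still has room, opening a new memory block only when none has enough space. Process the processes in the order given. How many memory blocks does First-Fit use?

Put 118 MB in memory block 1; 138 MB remain.
Put 147 MB in memory block 2; 109 MB remain.
Put 144 MB in memory block 3; 112 MB remain.
Put 115 MB in memory block 1; 23 MB remain.
Put 239 MB in memory block 4; 17 MB remain.
Put 142 MB in memory block 5; 114 MB remain.
Put 150 MB in memory block 6; 106 MB remain.
Put 232 MB in memory block 7; 24 MB remain.
Put 33 MB in memory block 2; 76 MB remain.
Put 123 MB in memory block 8; 133 MB remain.
Put 143 MB in memory block 9; 113 MB remain.
Put 184 MB in memory block 10; 72 MB remain.
Put 87 MB in memory block 3; 25 MB remain.
Put 238 MB in memory block 11; 18 MB remain.
Put 75 MB in memory block 2; 1 MB remain.
Put 237 MB in memory block 12; 19 MB remain.
Put 252 MB in memory block 13; 4 MB remain.
Put 44 MB in memory block 5; 70 MB remain.
Final memory blocks: [118,115] [147,33,75] [144,87] [239] [142,44] [150] [232] [123] [143] [184] [238] [237] [252].

13 memory blocks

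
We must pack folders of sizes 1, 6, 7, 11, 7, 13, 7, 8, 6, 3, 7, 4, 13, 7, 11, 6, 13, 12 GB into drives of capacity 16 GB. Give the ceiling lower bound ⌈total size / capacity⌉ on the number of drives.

Total size = 1 + 6 + 7 + 11 + 7 + 13 + 7 + 8 + 6 + 3 + 7 + 4 + 13 + 7 + 11 + 6 + 13 + 12 = 142 GB.
⌈142 / 16⌉ = 9.

9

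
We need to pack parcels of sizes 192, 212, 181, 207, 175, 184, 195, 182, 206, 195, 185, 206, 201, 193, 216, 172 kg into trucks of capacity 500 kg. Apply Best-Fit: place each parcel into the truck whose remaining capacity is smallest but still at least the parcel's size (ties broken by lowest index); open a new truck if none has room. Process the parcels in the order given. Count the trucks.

Put 192 kg in truck 1; 308 kg remain.
Put 212 kg in truck 1; 96 kg remain.
Put 181 kg in truck 2; 319 kg remain.
Put 207 kg in truck 2; 112 kg remain.
Put 175 kg in truck 3; 325 kg remain.
Put 184 kg in truck 3; 141 kg remain.
Put 195 kg in truck 4; 305 kg remain.
Put 182 kg in truck 4; 123 kg remain.
Put 206 kg in truck 5; 294 kg remain.
Put 195 kg in truck 5; 99 kg remain.
Put 185 kg in truck 6; 315 kg remain.
Put 206 kg in truck 6; 109 kg remain.
Put 201 kg in truck 7; 299 kg remain.
Put 193 kg in truck 7; 106 kg remain.
Put 216 kg in truck 8; 284 kg remain.
Put 172 kg in truck 8; 112 kg remain.

8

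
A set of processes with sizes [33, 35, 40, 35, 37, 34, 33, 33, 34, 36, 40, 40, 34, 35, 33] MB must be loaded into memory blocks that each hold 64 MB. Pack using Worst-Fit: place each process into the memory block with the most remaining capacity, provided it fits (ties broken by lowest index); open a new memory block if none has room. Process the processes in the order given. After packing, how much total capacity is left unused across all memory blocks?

memory block 1: place 33 MB, 31 MB left
memory block 2: place 35 MB, 29 MB left
memory block 3: place 40 MB, 24 MB left
memory block 4: place 35 MB, 29 MB left
memory block 5: place 37 MB, 27 MB left
memory block 6: place 34 MB, 30 MB left
memory block 7: place 33 MB, 31 MB left
memory block 8: place 33 MB, 31 MB left
memory block 9: place 34 MB, 30 MB left
memory block 10: place 36 MB, 28 MB left
memory block 11: place 40 MB, 24 MB left
memory block 12: place 40 MB, 24 MB left
memory block 13: place 34 MB, 30 MB left
memory block 14: place 35 MB, 29 MB left
memory block 15: place 33 MB, 31 MB left
15 memory blocks × 64 MB = 960 MB; used 532 MB; unused 428 MB.

428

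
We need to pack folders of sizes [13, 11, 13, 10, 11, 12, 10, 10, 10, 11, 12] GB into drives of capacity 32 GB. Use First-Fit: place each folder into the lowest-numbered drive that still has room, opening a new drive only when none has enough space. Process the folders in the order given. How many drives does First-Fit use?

5

Put 13 GB in drive 1; 19 GB remain.
Put 11 GB in drive 1; 8 GB remain.
Put 13 GB in drive 2; 19 GB remain.
Put 10 GB in drive 2; 9 GB remain.
Put 11 GB in drive 3; 21 GB remain.
Put 12 GB in drive 3; 9 GB remain.
Put 10 GB in drive 4; 22 GB remain.
Put 10 GB in drive 4; 12 GB remain.
Put 10 GB in drive 4; 2 GB remain.
Put 11 GB in drive 5; 21 GB remain.
Put 12 GB in drive 5; 9 GB remain.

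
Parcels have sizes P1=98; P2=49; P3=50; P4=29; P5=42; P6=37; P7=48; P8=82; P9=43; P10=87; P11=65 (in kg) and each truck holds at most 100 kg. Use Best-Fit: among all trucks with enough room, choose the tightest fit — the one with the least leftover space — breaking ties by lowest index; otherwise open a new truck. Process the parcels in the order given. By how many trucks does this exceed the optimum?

1

Best-Fit: [98] [49,50] [29,42] [37,48] [82] [43] [87] [65] → 8 trucks.
Total size 630 kg; any packing needs at least ⌈630/100⌉ = 7 trucks.
An optimal packing achieves that bound: [98] [87] [82] [65,29] [50,49] [48,43] [42,37] → 7 trucks.
Excess: 8 − 7 = 1.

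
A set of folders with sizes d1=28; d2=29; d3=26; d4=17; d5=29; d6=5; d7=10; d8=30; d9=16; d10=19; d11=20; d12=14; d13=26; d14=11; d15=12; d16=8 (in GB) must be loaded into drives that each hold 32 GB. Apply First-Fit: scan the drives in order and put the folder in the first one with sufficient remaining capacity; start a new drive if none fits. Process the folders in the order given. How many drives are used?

11

Put d1 (28 GB) in drive 1; 4 GB remain.
Put d2 (29 GB) in drive 2; 3 GB remain.
Put d3 (26 GB) in drive 3; 6 GB remain.
Put d4 (17 GB) in drive 4; 15 GB remain.
Put d5 (29 GB) in drive 5; 3 GB remain.
Put d6 (5 GB) in drive 3; 1 GB remain.
Put d7 (10 GB) in drive 4; 5 GB remain.
Put d8 (30 GB) in drive 6; 2 GB remain.
Put d9 (16 GB) in drive 7; 16 GB remain.
Put d10 (19 GB) in drive 8; 13 GB remain.
Put d11 (20 GB) in drive 9; 12 GB remain.
Put d12 (14 GB) in drive 7; 2 GB remain.
Put d13 (26 GB) in drive 10; 6 GB remain.
Put d14 (11 GB) in drive 8; 2 GB remain.
Put d15 (12 GB) in drive 9; 0 GB remain.
Put d16 (8 GB) in drive 11; 24 GB remain.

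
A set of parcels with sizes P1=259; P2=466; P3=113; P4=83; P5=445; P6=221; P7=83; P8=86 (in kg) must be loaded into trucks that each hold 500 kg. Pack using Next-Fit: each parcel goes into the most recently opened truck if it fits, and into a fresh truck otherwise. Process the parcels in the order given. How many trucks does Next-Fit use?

5

Put P1 (259 kg) in truck 1; 241 kg remain.
Put P2 (466 kg) in truck 2; 34 kg remain.
Put P3 (113 kg) in truck 3; 387 kg remain.
Put P4 (83 kg) in truck 3; 304 kg remain.
Put P5 (445 kg) in truck 4; 55 kg remain.
Put P6 (221 kg) in truck 5; 279 kg remain.
Put P7 (83 kg) in truck 5; 196 kg remain.
Put P8 (86 kg) in truck 5; 110 kg remain.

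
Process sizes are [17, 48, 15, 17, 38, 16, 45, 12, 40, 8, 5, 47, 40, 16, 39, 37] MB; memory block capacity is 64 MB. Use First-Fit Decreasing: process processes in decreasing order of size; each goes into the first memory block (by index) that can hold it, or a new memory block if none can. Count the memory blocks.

Sorted descending: 48, 47, 45, 40, 40, 39, 38, 37, 17, 17, 16, 16, 15, 12, 8, 5.
Put 48 MB in memory block 1; 16 MB remain.
Put 47 MB in memory block 2; 17 MB remain.
Put 45 MB in memory block 3; 19 MB remain.
Put 40 MB in memory block 4; 24 MB remain.
Put 40 MB in memory block 5; 24 MB remain.
Put 39 MB in memory block 6; 25 MB remain.
Put 38 MB in memory block 7; 26 MB remain.
Put 37 MB in memory block 8; 27 MB remain.
Put 17 MB in memory block 2; 0 MB remain.
Put 17 MB in memory block 3; 2 MB remain.
Put 16 MB in memory block 1; 0 MB remain.
Put 16 MB in memory block 4; 8 MB remain.
Put 15 MB in memory block 5; 9 MB remain.
Put 12 MB in memory block 6; 13 MB remain.
Put 8 MB in memory block 4; 0 MB remain.
Put 5 MB in memory block 5; 4 MB remain.
Final memory blocks: [48,16] [47,17] [45,17] [40,16,8] [40,15,5] [39,12] [38] [37].

8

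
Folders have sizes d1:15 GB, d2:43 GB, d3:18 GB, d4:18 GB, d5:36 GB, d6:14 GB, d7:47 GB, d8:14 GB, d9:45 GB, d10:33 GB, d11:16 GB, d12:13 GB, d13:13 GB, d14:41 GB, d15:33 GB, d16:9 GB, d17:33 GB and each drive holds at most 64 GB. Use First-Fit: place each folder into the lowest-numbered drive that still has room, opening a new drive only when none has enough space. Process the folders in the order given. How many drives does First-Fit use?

d1 (15 GB) → drive 1 (remaining 49 GB)
d2 (43 GB) → drive 1 (remaining 6 GB)
d3 (18 GB) → drive 2 (remaining 46 GB)
d4 (18 GB) → drive 2 (remaining 28 GB)
d5 (36 GB) → drive 3 (remaining 28 GB)
d6 (14 GB) → drive 2 (remaining 14 GB)
d7 (47 GB) → drive 4 (remaining 17 GB)
d8 (14 GB) → drive 2 (remaining 0 GB)
d9 (45 GB) → drive 5 (remaining 19 GB)
d10 (33 GB) → drive 6 (remaining 31 GB)
d11 (16 GB) → drive 3 (remaining 12 GB)
d12 (13 GB) → drive 4 (remaining 4 GB)
d13 (13 GB) → drive 5 (remaining 6 GB)
d14 (41 GB) → drive 7 (remaining 23 GB)
d15 (33 GB) → drive 8 (remaining 31 GB)
d16 (9 GB) → drive 3 (remaining 3 GB)
d17 (33 GB) → drive 9 (remaining 31 GB)
Final drives: [15,43] [18,18,14,14] [36,16,9] [47,13] [45,13] [33] [41] [33] [33].

9 drives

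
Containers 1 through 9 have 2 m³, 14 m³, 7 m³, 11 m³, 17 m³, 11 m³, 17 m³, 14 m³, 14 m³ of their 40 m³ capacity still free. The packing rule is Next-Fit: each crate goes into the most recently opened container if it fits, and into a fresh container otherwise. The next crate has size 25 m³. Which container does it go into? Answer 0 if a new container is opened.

0

Next-Fit only looks at container 9, which has 14 m³ free.
25 m³ does not fit, so a new container is opened.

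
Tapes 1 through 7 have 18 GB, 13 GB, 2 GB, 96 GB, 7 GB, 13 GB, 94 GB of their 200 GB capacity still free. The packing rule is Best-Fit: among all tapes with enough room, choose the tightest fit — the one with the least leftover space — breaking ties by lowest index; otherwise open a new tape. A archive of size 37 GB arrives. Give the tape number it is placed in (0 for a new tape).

7

Tapes with room: tape 4 (96 GB), tape 7 (94 GB).
Tightest fit is tape 7 with 94 GB free.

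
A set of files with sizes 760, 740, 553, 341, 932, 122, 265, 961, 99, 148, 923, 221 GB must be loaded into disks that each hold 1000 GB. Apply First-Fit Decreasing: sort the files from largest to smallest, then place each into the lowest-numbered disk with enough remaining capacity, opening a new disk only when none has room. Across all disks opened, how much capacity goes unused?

935

Sorted descending: 961, 932, 923, 760, 740, 553, 341, 265, 221, 148, 122, 99.
disk 1: place 961 GB, 39 GB left
disk 2: place 932 GB, 68 GB left
disk 3: place 923 GB, 77 GB left
disk 4: place 760 GB, 240 GB left
disk 5: place 740 GB, 260 GB left
disk 6: place 553 GB, 447 GB left
disk 6: place 341 GB, 106 GB left
disk 7: place 265 GB, 735 GB left
disk 4: place 221 GB, 19 GB left
disk 5: place 148 GB, 112 GB left
disk 7: place 122 GB, 613 GB left
disk 5: place 99 GB, 13 GB left
7 disks × 1000 GB = 7000 GB; used 6065 GB; unused 935 GB.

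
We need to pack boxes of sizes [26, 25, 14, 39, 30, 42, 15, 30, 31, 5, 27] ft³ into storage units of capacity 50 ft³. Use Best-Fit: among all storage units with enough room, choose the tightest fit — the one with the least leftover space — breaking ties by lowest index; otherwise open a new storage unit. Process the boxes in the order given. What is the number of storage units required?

8 storage units

Put 26 ft³ in storage unit 1; 24 ft³ remain.
Put 25 ft³ in storage unit 2; 25 ft³ remain.
Put 14 ft³ in storage unit 1; 10 ft³ remain.
Put 39 ft³ in storage unit 3; 11 ft³ remain.
Put 30 ft³ in storage unit 4; 20 ft³ remain.
Put 42 ft³ in storage unit 5; 8 ft³ remain.
Put 15 ft³ in storage unit 4; 5 ft³ remain.
Put 30 ft³ in storage unit 6; 20 ft³ remain.
Put 31 ft³ in storage unit 7; 19 ft³ remain.
Put 5 ft³ in storage unit 4; 0 ft³ remain.
Put 27 ft³ in storage unit 8; 23 ft³ remain.
Final storage units: [26,14] [25] [39] [30,15,5] [42] [30] [31] [27].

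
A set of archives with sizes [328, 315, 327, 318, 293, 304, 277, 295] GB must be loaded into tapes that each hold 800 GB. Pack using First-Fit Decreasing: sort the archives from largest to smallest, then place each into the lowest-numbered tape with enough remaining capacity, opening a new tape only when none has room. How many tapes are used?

4

Sorted descending: 328, 327, 318, 315, 304, 295, 293, 277.
328 GB → tape 1 (remaining 472 GB)
327 GB → tape 1 (remaining 145 GB)
318 GB → tape 2 (remaining 482 GB)
315 GB → tape 2 (remaining 167 GB)
304 GB → tape 3 (remaining 496 GB)
295 GB → tape 3 (remaining 201 GB)
293 GB → tape 4 (remaining 507 GB)
277 GB → tape 4 (remaining 230 GB)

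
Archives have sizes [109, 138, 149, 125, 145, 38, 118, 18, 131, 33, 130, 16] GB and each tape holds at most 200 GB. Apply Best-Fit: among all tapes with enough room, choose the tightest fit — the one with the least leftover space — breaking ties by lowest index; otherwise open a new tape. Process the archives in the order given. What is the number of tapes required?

8

Put 109 GB in tape 1; 91 GB remain.
Put 138 GB in tape 2; 62 GB remain.
Put 149 GB in tape 3; 51 GB remain.
Put 125 GB in tape 4; 75 GB remain.
Put 145 GB in tape 5; 55 GB remain.
Put 38 GB in tape 3; 13 GB remain.
Put 118 GB in tape 6; 82 GB remain.
Put 18 GB in tape 5; 37 GB remain.
Put 131 GB in tape 7; 69 GB remain.
Put 33 GB in tape 5; 4 GB remain.
Put 130 GB in tape 8; 70 GB remain.
Put 16 GB in tape 2; 46 GB remain.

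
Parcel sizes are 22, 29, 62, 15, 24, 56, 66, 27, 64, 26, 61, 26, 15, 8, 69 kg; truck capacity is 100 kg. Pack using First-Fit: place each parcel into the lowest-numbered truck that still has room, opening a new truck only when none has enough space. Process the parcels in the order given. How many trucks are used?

7 trucks

truck 1: place 22 kg, 78 kg left
truck 1: place 29 kg, 49 kg left
truck 2: place 62 kg, 38 kg left
truck 1: place 15 kg, 34 kg left
truck 1: place 24 kg, 10 kg left
truck 3: place 56 kg, 44 kg left
truck 4: place 66 kg, 34 kg left
truck 2: place 27 kg, 11 kg left
truck 5: place 64 kg, 36 kg left
truck 3: place 26 kg, 18 kg left
truck 6: place 61 kg, 39 kg left
truck 4: place 26 kg, 8 kg left
truck 3: place 15 kg, 3 kg left
truck 1: place 8 kg, 2 kg left
truck 7: place 69 kg, 31 kg left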